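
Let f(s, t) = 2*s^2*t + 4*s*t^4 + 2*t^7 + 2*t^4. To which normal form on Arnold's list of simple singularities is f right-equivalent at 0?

D5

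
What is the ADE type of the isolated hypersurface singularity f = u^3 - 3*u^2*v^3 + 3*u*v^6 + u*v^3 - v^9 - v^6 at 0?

E_{7}

The Hessian of f at 0 is [[0, 0], [0, 0]] with rank 0, so corank 2. A Groebner basis of the Jacobian ideal J(f) in C{u,v} is {u^3, u*v^2, 3*u^2 + v^3}; counting standard monomials gives mu = 7. Corank 2; j^3 = u^3 is a perfect cube, so E-series; the 4-jet and mu = 7 give E_7.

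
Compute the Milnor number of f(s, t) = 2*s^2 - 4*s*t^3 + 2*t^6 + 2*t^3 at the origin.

2

The Hessian of f at 0 is [[4, 0], [0, 0]] with rank 1, so corank 1. A Groebner basis of the Jacobian ideal J(f) in C{s,t} is {t^2, s}; counting standard monomials gives mu = 2. Corank 1: A-series; mu = 2 gives A_2.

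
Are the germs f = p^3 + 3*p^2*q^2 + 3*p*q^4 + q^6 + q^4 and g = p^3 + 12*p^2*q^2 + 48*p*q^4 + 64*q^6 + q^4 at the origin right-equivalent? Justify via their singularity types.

Yes.

The Hessian of f at 0 has rank 0. Corank 2; j^3 = p^3 is a perfect cube, so E-series; the 4-jet and mu = 6 give E_6. The Hessian of g at 0 has rank 0. Corank 2; j^3 = p^3 is a perfect cube, so E-series; the 4-jet and mu = 6 give E_6. Both have type E_6, hence right-equivalent.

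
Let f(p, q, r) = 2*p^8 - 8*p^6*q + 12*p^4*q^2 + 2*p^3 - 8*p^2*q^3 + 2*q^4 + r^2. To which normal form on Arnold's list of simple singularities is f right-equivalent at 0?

The Hessian of f at 0 has rank 1. Corank 2; j^3 = 2*p^3 is a perfect cube, so E-series; the 4-jet and mu = 6 give E_6.

E_{6}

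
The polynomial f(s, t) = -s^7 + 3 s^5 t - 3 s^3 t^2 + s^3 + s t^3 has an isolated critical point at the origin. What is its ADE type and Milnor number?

The Hessian of f at 0 has rank 0. Corank 2; j^3 = s^3 is a perfect cube, so E-series; the 4-jet and mu = 7 give E_7.

Type E_7, Milnor number mu = 7.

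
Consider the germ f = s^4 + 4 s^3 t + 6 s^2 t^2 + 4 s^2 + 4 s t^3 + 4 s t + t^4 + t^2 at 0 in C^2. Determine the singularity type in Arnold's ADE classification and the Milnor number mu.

Type A_3, Milnor number mu = 3.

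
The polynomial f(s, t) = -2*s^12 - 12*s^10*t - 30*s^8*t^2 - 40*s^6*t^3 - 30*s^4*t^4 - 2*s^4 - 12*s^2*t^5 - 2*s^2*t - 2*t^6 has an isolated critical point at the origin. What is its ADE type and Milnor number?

Type D7, Milnor number mu = 7.

The Hessian of f at 0 is [[0, 0], [0, 0]] with rank 0, so corank 2. A Groebner basis of the Jacobian ideal J(f) in C{s,t} is {s^2/6 + t^5, s^3, s*t}; counting standard monomials gives mu = 7. Corank 2; j^3 = -2*s^2*t has shape L^2 M (L != M), so D-series; mu = 7 gives D_7.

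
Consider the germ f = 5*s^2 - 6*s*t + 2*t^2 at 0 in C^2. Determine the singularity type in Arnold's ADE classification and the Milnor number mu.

Type A_1, Milnor number mu = 1.

The Hessian of f at 0 is [[10, -6], [-6, 4]] with rank 2, so corank 0. A Groebner basis of the Jacobian ideal J(f) in C{s,t} is {s, t}; counting standard monomials gives mu = 1. Corank 0: nondegenerate Morse point, so A_1.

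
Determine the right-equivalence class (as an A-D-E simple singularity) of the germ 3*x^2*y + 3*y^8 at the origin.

The Hessian of f at 0 has rank 0. Corank 2; j^3 = 3*x^2*y has shape L^2 M (L != M), so D-series; mu = 9 gives D_9.

D_{9}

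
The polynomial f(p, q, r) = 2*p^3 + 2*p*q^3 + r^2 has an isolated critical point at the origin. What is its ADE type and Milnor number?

The Hessian of f at 0 is [[0, 0, 0], [0, 0, 0], [0, 0, 2]] with rank 1, so corank 2. A Groebner basis of the Jacobian ideal J(f) in C{p,q,r} is {p^3, p*q^2, 3*p^2 + q^3, r}; counting standard monomials gives mu = 7. Corank 2; j^3 = 2*p^3 is a perfect cube, so E-series; the 4-jet and mu = 7 give E_7.

Type E_7, Milnor number mu = 7.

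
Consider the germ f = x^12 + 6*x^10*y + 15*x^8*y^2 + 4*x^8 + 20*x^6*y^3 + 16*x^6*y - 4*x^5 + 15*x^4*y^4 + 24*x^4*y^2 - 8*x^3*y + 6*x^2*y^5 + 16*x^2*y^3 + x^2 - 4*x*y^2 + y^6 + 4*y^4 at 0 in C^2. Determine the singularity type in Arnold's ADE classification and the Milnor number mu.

The Hessian of f at 0 is [[2, 0], [0, 0]] with rank 1, so corank 1. A Groebner basis of the Jacobian ideal J(f) in C{x,y} is {x^3, x^2*y, -x/2 + y^2}; counting standard monomials gives mu = 5. Corank 1: A-series; mu = 5 gives A_5.

Type A_5, Milnor number mu = 5.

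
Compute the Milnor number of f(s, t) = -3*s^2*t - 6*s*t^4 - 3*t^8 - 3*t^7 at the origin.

The Hessian of f at 0 has rank 0. Corank 2; j^3 = -3*s^2*t has shape L^2 M (L != M), so D-series; mu = 9 gives D_9.

9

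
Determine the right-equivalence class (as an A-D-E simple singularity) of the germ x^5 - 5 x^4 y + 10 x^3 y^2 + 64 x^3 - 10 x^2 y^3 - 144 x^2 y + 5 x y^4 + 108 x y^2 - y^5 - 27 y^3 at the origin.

E8

The Hessian of f at 0 is [[0, 0], [0, 0]] with rank 0, so corank 2. A Groebner basis of the Jacobian ideal J(f) in C{x,y} is {y^5, x*y^3 - 13*y^4/16, x^2 - 3*x*y/2 + 9*y^2/16}; counting standard monomials gives mu = 8. Corank 2; j^3 = (4*x - 3*y)^3 is a perfect cube, so E-series; the 5-jet and mu = 8 give E_8.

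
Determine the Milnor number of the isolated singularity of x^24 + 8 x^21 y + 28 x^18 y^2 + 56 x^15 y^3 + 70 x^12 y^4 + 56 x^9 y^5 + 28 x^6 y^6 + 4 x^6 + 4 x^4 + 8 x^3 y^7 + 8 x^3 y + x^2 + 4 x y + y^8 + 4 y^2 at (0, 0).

7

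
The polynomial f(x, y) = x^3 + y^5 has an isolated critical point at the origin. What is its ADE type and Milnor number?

Type E_8, Milnor number mu = 8.

The Hessian of f at 0 is [[0, 0], [0, 0]] with rank 0, so corank 2. A Groebner basis of the Jacobian ideal J(f) in C{x,y} is {y^4, x^2}; counting standard monomials gives mu = 8. Corank 2; j^3 = x^3 is a perfect cube, so E-series; the 5-jet and mu = 8 give E_8.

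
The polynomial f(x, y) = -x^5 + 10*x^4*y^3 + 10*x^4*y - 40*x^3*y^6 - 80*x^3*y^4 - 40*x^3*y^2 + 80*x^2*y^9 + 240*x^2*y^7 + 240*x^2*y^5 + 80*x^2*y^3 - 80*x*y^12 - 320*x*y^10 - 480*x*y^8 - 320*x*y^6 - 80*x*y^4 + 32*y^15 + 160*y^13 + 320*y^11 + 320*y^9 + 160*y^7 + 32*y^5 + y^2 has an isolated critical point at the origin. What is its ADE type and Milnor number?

Type A4, Milnor number mu = 4.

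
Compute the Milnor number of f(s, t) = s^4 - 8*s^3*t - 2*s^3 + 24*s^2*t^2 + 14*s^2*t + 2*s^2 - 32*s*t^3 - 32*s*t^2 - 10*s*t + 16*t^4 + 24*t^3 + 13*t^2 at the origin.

1

The Hessian of f at 0 has rank 2. Corank 0: nondegenerate Morse point, so A_1.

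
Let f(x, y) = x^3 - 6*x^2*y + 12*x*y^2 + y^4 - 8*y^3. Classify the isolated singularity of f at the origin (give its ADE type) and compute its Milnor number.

Type E_{6}, Milnor number mu = 6.

The Hessian of f at 0 has rank 0. Corank 2; j^3 = (x - 2*y)^3 is a perfect cube, so E-series; the 4-jet and mu = 6 give E_6.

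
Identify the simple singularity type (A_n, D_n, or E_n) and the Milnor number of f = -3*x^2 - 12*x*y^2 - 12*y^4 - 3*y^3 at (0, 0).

Type A_2, Milnor number mu = 2.

The Hessian of f at 0 is [[-6, 0], [0, 0]] with rank 1, so corank 1. A Groebner basis of the Jacobian ideal J(f) in C{x,y} is {y^2, x}; counting standard monomials gives mu = 2. Corank 1: A-series; mu = 2 gives A_2.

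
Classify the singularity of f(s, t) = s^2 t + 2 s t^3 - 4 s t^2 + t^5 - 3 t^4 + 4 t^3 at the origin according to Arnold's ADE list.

D_{5}

The Hessian of f at 0 has rank 0. Corank 2; j^3 = t*(s - 2*t)^2 has shape L^2 M (L != M), so D-series; mu = 5 gives D_5.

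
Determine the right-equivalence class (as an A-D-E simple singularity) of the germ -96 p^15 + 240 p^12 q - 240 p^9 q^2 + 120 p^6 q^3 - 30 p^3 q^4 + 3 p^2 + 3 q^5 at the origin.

A4

The Hessian of f at 0 has rank 1. Corank 1: A-series; mu = 4 gives A_4.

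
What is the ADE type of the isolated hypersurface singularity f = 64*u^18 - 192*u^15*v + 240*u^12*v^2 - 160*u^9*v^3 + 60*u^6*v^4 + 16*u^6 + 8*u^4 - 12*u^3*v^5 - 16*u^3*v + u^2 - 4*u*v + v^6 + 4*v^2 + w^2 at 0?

A_{5}

The Hessian of f at 0 has rank 2. Corank 1: A-series; mu = 5 gives A_5.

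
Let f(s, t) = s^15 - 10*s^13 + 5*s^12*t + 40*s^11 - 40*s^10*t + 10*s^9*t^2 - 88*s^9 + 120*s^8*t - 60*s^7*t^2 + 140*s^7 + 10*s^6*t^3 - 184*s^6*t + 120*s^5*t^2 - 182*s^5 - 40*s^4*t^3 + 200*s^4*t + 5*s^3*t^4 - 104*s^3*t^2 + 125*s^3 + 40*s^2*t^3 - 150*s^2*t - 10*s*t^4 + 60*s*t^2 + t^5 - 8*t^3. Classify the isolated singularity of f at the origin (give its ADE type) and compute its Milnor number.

The Hessian of f at 0 has rank 0. Corank 2; j^3 = (5*s - 2*t)^3 is a perfect cube, so E-series; the 5-jet and mu = 8 give E_8.

Type E_8, Milnor number mu = 8.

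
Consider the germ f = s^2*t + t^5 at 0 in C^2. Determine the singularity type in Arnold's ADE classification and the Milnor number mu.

The Hessian of f at 0 has rank 0. Corank 2; j^3 = s^2*t has shape L^2 M (L != M), so D-series; mu = 6 gives D_6.

Type D6, Milnor number mu = 6.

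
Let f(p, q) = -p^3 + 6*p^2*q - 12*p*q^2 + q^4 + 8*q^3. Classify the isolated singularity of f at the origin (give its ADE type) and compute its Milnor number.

Type E_6, Milnor number mu = 6.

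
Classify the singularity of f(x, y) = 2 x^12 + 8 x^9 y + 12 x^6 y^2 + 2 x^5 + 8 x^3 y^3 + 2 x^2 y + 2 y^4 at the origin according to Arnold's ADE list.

The Hessian of f at 0 is [[0, 0], [0, 0]] with rank 0, so corank 2. A Groebner basis of the Jacobian ideal J(f) in C{x,y} is {x^3, x^2/4 + y^3, x*y}; counting standard monomials gives mu = 5. Corank 2; j^3 = 2*x^2*y has shape L^2 M (L != M), so D-series; mu = 5 gives D_5.

D5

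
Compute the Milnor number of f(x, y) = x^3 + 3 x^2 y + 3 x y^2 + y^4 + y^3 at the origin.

The Hessian of f at 0 has rank 0. Corank 2; j^3 = (x + y)^3 is a perfect cube, so E-series; the 4-jet and mu = 6 give E_6.

6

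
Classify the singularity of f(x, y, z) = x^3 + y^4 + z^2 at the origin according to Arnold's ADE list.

E_{6}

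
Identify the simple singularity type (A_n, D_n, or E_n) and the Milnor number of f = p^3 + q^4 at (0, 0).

Type E6, Milnor number mu = 6.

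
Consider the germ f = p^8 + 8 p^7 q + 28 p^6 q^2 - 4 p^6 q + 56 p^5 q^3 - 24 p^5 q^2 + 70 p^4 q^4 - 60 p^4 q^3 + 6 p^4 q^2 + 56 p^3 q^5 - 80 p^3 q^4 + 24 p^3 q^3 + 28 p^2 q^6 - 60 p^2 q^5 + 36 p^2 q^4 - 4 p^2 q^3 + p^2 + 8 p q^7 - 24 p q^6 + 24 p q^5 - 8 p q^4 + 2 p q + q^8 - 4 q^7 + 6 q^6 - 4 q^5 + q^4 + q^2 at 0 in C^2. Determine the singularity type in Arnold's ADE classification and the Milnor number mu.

Type A_{3}, Milnor number mu = 3.

The Hessian of f at 0 is [[2, 2], [2, 2]] with rank 1, so corank 1. A Groebner basis of the Jacobian ideal J(f) in C{p,q} is {q^3, p + q}; counting standard monomials gives mu = 3. Corank 1: A-series; mu = 3 gives A_3.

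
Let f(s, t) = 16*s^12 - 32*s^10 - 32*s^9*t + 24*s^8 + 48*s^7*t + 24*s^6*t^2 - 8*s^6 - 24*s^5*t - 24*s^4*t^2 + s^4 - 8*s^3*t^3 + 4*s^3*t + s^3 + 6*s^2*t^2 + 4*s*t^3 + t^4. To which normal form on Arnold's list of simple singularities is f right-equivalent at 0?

E6

The Hessian of f at 0 is [[0, 0], [0, 0]] with rank 0, so corank 2. A Groebner basis of the Jacobian ideal J(f) in C{s,t} is {t^4, s*t^2 + t^3/3, s^2}; counting standard monomials gives mu = 6. Corank 2; j^3 = s^3 is a perfect cube, so E-series; the 4-jet and mu = 6 give E_6.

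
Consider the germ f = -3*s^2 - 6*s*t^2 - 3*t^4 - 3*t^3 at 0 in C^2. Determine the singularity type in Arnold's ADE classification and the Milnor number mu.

Type A2, Milnor number mu = 2.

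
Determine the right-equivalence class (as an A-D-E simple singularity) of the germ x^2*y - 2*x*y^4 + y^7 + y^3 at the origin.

D_4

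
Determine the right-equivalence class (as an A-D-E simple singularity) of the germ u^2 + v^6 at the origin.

A5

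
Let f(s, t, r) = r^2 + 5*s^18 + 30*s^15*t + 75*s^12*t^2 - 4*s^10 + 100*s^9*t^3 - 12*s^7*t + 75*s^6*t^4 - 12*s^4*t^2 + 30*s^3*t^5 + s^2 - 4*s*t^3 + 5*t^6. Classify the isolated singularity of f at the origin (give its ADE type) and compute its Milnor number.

The Hessian of f at 0 has rank 2. Corank 1: A-series; mu = 5 gives A_5.

Type A_5, Milnor number mu = 5.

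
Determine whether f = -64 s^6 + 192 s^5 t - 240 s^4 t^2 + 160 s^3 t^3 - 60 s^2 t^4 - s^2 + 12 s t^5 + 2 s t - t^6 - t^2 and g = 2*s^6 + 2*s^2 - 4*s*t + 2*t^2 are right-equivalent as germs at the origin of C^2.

Yes.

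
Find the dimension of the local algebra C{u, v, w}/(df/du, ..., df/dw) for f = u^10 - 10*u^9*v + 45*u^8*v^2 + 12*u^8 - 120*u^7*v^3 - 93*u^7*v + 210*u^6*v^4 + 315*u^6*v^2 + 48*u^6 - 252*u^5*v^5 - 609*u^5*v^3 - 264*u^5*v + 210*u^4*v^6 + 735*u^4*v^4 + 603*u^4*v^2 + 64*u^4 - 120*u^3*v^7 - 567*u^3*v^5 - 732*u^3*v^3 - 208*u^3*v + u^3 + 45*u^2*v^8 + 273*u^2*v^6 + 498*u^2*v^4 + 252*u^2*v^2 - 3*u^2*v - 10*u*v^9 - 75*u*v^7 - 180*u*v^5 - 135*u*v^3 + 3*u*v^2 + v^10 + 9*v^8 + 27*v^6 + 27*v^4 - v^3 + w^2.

7

The Hessian of f at 0 has rank 1. Corank 2; j^3 = (u - v)^3 is a perfect cube, so E-series; the 4-jet and mu = 7 give E_7.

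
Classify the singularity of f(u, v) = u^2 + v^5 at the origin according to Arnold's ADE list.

A_4

The Hessian of f at 0 is [[2, 0], [0, 0]] with rank 1, so corank 1. A Groebner basis of the Jacobian ideal J(f) in C{u,v} is {v^4, u}; counting standard monomials gives mu = 4. Corank 1: A-series; mu = 4 gives A_4.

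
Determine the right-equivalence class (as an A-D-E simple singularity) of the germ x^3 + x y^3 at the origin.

The Hessian of f at 0 has rank 0. Corank 2; j^3 = x^3 is a perfect cube, so E-series; the 4-jet and mu = 7 give E_7.

E7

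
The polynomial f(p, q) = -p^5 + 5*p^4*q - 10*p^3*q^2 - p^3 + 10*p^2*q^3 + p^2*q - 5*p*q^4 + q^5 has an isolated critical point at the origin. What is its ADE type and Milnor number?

The Hessian of f at 0 has rank 0. Corank 2; j^3 = -p^2*(p - q) has shape L^2 M (L != M), so D-series; mu = 6 gives D_6.

Type D_{6}, Milnor number mu = 6.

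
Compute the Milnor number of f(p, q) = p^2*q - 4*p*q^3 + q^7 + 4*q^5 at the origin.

8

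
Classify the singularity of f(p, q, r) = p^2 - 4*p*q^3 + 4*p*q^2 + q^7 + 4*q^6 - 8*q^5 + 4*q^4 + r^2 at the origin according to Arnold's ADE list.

The Hessian of f at 0 is [[2, 0, 0], [0, 0, 0], [0, 0, 2]] with rank 2, so corank 1. A Groebner basis of the Jacobian ideal J(f) in C{p,q,r} is {p^3, p^2*q + p^2/2 - p*q - p - 2*q^2, p^2/4 + p*q^2 + p*q/2 + p/2 + q^2, -p/2 + q^3 - q^2, r}; counting standard monomials gives mu = 6. Corank 1: A-series; mu = 6 gives A_6.

A_{6}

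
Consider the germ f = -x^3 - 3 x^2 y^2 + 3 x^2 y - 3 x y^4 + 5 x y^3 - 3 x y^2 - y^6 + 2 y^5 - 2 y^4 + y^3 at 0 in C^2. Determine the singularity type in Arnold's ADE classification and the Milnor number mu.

The Hessian of f at 0 has rank 0. Corank 2; j^3 = -(x - y)^3 is a perfect cube, so E-series; the 4-jet and mu = 7 give E_7.

Type E_7, Milnor number mu = 7.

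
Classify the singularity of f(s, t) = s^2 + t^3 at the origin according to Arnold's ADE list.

A2

The Hessian of f at 0 has rank 1. Corank 1: A-series; mu = 2 gives A_2.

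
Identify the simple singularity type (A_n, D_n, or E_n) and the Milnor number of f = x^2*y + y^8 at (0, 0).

Type D9, Milnor number mu = 9.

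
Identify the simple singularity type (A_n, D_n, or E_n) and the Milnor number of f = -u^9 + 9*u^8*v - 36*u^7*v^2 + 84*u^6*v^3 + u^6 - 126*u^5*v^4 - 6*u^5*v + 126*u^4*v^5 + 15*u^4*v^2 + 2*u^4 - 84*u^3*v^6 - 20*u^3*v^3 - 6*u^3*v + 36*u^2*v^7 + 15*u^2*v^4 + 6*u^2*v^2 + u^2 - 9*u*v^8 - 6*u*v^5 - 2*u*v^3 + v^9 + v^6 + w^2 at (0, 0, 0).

Type A8, Milnor number mu = 8.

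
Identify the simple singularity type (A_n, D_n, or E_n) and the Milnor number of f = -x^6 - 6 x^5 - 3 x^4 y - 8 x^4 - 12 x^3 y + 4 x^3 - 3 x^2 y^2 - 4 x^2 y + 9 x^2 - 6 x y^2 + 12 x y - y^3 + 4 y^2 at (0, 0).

Type A_{2}, Milnor number mu = 2.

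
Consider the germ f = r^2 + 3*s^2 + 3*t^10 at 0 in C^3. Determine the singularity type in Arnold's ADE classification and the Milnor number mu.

Type A_{9}, Milnor number mu = 9.

The Hessian of f at 0 has rank 2. Corank 1: A-series; mu = 9 gives A_9.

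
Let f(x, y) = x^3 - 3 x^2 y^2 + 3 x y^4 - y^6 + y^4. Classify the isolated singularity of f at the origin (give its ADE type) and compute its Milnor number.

Type E_{6}, Milnor number mu = 6.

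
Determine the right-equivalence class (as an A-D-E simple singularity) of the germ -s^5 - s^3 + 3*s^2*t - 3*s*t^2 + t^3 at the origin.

E8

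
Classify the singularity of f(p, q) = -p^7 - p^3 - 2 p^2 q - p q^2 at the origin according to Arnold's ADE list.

D8

The Hessian of f at 0 has rank 0. Corank 2; j^3 = -p*(p + q)^2 has shape L^2 M (L != M), so D-series; mu = 8 gives D_8.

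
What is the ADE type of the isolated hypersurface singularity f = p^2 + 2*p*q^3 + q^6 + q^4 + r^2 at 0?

A_{3}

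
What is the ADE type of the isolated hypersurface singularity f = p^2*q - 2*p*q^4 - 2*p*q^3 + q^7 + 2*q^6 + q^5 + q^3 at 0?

D_{4}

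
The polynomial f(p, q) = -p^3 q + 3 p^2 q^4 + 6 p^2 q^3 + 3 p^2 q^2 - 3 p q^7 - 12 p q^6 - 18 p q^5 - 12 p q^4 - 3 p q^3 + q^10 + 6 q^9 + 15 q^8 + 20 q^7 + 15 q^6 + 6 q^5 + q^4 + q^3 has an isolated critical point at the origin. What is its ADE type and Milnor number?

The Hessian of f at 0 is [[0, 0], [0, 0]] with rank 0, so corank 2. A Groebner basis of the Jacobian ideal J(f) in C{p,q} is {p^3 - 3*p*q^2 - 3*q^2, p^2*q - 2*p*q^2, q^3}; counting standard monomials gives mu = 7. Corank 2; j^3 = q^3 is a perfect cube, so E-series; the 4-jet and mu = 7 give E_7.

Type E_{7}, Milnor number mu = 7.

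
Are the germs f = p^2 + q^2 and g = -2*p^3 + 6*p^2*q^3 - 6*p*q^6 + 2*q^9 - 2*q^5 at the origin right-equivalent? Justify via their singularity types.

No.

The Hessian of f at 0 has rank 2. Corank 0: nondegenerate Morse point, so A_1. The Hessian of g at 0 has rank 0. Corank 2; j^3 = -2*p^3 is a perfect cube, so E-series; the 5-jet and mu = 8 give E_8. f is A_1 but g is E_8, hence not right-equivalent.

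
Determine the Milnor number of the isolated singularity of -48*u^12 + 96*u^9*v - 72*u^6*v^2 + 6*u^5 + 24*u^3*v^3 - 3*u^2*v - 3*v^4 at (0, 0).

5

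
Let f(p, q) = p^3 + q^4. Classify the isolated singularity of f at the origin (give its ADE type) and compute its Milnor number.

Type E_6, Milnor number mu = 6.

The Hessian of f at 0 is [[0, 0], [0, 0]] with rank 0, so corank 2. A Groebner basis of the Jacobian ideal J(f) in C{p,q} is {q^3, p^2}; counting standard monomials gives mu = 6. Corank 2; j^3 = p^3 is a perfect cube, so E-series; the 4-jet and mu = 6 give E_6.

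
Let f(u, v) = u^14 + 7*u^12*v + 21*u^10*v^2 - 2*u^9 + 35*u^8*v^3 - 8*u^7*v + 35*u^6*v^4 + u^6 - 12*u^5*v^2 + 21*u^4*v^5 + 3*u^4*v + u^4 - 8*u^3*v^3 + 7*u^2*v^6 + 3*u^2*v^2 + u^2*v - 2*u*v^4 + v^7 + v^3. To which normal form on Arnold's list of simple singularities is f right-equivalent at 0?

The Hessian of f at 0 has rank 0. Corank 2; j^3 = v*(u^2 + v^2) splits into three distinct lines over C (the quadratic factor has nonzero discriminant), so D_4.

D_{4}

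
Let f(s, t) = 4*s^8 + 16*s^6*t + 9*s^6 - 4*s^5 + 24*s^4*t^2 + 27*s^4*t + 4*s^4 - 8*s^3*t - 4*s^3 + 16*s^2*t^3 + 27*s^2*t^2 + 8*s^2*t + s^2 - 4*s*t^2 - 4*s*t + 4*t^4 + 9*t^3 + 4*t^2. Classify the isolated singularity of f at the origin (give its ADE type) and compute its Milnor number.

Type A_{2}, Milnor number mu = 2.

The Hessian of f at 0 has rank 1. Corank 1: A-series; mu = 2 gives A_2.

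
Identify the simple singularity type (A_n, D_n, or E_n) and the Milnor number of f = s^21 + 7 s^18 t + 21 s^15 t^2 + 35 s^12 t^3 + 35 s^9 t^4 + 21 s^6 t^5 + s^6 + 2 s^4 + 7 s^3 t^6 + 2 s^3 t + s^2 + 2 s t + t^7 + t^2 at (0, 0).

Type A_{6}, Milnor number mu = 6.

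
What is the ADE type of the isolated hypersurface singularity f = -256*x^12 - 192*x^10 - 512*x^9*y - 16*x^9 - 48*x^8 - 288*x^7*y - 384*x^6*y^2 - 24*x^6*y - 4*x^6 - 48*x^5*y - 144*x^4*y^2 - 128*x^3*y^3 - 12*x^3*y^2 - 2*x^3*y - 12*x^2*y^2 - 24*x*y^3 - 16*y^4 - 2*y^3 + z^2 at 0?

E_{7}

The Hessian of f at 0 is [[0, 0, 0], [0, 0, 0], [0, 0, 2]] with rank 1, so corank 2. A Groebner basis of the Jacobian ideal J(f) in C{x,y,z} is {x^3 - 12*x*y^2 + 3*y^2, x^2*y + 4*x*y^2, y^3, z}; counting standard monomials gives mu = 7. Corank 2; j^3 = -2*y^3 is a perfect cube, so E-series; the 4-jet and mu = 7 give E_7.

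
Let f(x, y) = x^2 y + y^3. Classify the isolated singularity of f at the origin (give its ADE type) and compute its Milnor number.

Type D_{4}, Milnor number mu = 4.

The Hessian of f at 0 has rank 0. Corank 2; j^3 = y*(x^2 + y^2) splits into three distinct lines over C (the quadratic factor has nonzero discriminant), so D_4.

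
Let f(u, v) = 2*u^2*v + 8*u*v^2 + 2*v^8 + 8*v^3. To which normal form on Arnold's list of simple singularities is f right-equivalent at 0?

The Hessian of f at 0 has rank 0. Corank 2; j^3 = 2*v*(u + 2*v)^2 has shape L^2 M (L != M), so D-series; mu = 9 gives D_9.

D_{9}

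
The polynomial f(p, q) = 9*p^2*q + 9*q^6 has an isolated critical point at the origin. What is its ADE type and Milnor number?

Type D_{7}, Milnor number mu = 7.

The Hessian of f at 0 has rank 0. Corank 2; j^3 = 9*p^2*q has shape L^2 M (L != M), so D-series; mu = 7 gives D_7.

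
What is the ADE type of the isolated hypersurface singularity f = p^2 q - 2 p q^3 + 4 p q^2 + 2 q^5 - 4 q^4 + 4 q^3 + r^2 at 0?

The Hessian of f at 0 has rank 1. Corank 2; j^3 = q*(p + 2*q)^2 has shape L^2 M (L != M), so D-series; mu = 6 gives D_6.

D_6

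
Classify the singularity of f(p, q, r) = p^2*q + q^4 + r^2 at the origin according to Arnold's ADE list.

The Hessian of f at 0 has rank 1. Corank 2; j^3 = p^2*q has shape L^2 M (L != M), so D-series; mu = 5 gives D_5.

D_5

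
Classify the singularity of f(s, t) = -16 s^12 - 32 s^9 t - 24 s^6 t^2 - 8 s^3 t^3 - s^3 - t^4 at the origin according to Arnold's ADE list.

E_{6}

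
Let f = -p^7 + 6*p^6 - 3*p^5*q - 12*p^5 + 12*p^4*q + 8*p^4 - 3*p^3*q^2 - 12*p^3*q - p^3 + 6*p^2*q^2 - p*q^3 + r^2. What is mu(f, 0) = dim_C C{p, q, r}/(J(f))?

The Hessian of f at 0 is [[0, 0, 0], [0, 0, 0], [0, 0, 2]] with rank 1, so corank 2. A Groebner basis of the Jacobian ideal J(f) in C{p,q,r} is {3*p^2/4 + q^4 + q^3/4, p^3, p^2*q - p^2/4 - q^3/12, -p^2 + p*q^2 - q^3/3, r}; counting standard monomials gives mu = 7. Corank 2; j^3 = -p^3 is a perfect cube, so E-series; the 4-jet and mu = 7 give E_7.

7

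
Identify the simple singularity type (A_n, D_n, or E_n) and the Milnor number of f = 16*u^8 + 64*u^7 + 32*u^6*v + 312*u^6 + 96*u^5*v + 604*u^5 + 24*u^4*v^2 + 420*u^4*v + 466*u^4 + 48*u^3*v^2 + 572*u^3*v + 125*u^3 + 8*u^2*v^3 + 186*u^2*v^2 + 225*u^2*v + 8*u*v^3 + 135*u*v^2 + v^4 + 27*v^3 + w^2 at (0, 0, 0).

The Hessian of f at 0 is [[0, 0, 0], [0, 0, 0], [0, 0, 2]] with rank 1, so corank 2. A Groebner basis of the Jacobian ideal J(f) in C{u,v,w} is {u^3 - 25*u^2/4 - 15*u*v/2 - 9*v^2/4, u^2*v + 100*u^2/9 + 40*u*v/3 + 4*v^2, -2125*u^2/108 + u*v^2 - 425*u*v/18 - 85*v^2/12, 625*u^2/18 + 125*u*v/3 + v^3 + 25*v^2/2, w}; counting standard monomials gives mu = 6. Corank 2; j^3 = (5*u + 3*v)^3 is a perfect cube, so E-series; the 4-jet and mu = 6 give E_6.

Type E_6, Milnor number mu = 6.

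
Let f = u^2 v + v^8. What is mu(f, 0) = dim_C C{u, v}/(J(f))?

9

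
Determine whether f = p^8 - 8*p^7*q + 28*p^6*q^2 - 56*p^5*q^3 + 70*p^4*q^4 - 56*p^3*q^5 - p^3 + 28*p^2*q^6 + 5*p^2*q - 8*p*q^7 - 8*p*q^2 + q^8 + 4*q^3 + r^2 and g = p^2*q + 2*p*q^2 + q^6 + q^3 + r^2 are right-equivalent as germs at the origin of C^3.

The Hessian of f at 0 is [[0, 0, 0], [0, 0, 0], [0, 0, 2]] with rank 1, so corank 2. A Groebner basis of the Jacobian ideal J(f) in C{p,q,r} is {p*q/8 + q^7 - q^2/4, p*q^2 - 2*q^3, p^2 - 3*p*q + 2*q^2, r}; counting standard monomials gives mu = 9. Corank 2; j^3 = -(p - 2*q)^2*(p - q) has shape L^2 M (L != M), so D-series; mu = 9 gives D_9. The Hessian of g at 0 is [[0, 0, 0], [0, 0, 0], [0, 0, 2]] with rank 1, so corank 2. A Groebner basis of the Jacobian ideal J(g) in C{p,q,r} is {p^2/6 + q^5 - q^2/6, p^3 + q^3, p*q + q^2, r}; counting standard monomials gives mu = 7. Corank 2; j^3 = q*(p + q)^2 has shape L^2 M (L != M), so D-series; mu = 7 gives D_7. f is D_9 but g is D_7, hence not right-equivalent.

No.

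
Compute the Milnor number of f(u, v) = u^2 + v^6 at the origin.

The Hessian of f at 0 has rank 1. Corank 1: A-series; mu = 5 gives A_5.

5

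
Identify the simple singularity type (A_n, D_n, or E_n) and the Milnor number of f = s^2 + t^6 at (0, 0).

Type A_5, Milnor number mu = 5.

The Hessian of f at 0 has rank 1. Corank 1: A-series; mu = 5 gives A_5.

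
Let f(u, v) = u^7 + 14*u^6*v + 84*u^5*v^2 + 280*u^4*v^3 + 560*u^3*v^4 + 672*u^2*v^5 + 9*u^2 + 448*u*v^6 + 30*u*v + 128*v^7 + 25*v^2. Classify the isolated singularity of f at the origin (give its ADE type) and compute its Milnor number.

Type A_6, Milnor number mu = 6.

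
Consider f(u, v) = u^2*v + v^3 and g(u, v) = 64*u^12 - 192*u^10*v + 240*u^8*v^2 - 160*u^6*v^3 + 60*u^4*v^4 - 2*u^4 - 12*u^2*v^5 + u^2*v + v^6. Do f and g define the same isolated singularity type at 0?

No.

The Hessian of f at 0 is [[0, 0], [0, 0]] with rank 0, so corank 2. A Groebner basis of the Jacobian ideal J(f) in C{u,v} is {v^3, u^2 + 3*v^2, u*v}; counting standard monomials gives mu = 4. Corank 2; j^3 = v*(u^2 + v^2) splits into three distinct lines over C (the quadratic factor has nonzero discriminant), so D_4. The Hessian of g at 0 is [[0, 0], [0, 0]] with rank 0, so corank 2. A Groebner basis of the Jacobian ideal J(g) in C{u,v} is {u^2/6 + v^5, u^3, u*v}; counting standard monomials gives mu = 7. Corank 2; j^3 = u^2*v has shape L^2 M (L != M), so D-series; mu = 7 gives D_7. f is D_4 but g is D_7, hence not right-equivalent.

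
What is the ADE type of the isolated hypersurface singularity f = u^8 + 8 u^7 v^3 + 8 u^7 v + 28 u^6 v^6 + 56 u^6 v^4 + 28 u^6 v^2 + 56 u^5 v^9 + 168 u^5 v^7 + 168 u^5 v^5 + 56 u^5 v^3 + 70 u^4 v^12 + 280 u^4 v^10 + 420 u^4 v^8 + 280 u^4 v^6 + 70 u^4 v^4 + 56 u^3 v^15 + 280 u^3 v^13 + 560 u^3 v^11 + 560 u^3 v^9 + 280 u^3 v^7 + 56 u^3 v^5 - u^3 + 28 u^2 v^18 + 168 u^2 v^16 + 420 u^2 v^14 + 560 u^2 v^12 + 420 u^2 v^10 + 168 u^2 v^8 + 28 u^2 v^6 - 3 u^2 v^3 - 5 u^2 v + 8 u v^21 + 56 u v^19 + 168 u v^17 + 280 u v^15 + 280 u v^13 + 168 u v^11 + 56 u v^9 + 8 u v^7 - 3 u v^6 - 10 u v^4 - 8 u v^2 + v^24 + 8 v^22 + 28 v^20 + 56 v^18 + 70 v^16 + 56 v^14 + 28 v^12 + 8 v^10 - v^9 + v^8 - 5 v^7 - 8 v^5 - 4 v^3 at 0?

The Hessian of f at 0 has rank 0. Corank 2; j^3 = -(u + v)*(u + 2*v)^2 has shape L^2 M (L != M), so D-series; mu = 9 gives D_9.

D_{9}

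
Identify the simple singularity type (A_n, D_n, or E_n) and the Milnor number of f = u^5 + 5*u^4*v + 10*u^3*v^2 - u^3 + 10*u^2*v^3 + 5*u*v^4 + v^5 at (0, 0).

Type E_8, Milnor number mu = 8.

The Hessian of f at 0 has rank 0. Corank 2; j^3 = -u^3 is a perfect cube, so E-series; the 5-jet and mu = 8 give E_8.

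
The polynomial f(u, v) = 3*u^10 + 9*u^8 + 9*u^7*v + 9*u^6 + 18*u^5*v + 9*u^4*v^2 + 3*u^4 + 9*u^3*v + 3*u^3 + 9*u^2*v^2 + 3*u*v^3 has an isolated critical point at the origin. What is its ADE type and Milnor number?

Type E_7, Milnor number mu = 7.

The Hessian of f at 0 has rank 0. Corank 2; j^3 = 3*u^3 is a perfect cube, so E-series; the 4-jet and mu = 7 give E_7.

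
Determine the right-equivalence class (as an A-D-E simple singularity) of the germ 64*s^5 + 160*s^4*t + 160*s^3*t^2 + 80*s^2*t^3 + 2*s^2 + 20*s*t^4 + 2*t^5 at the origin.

A_4

The Hessian of f at 0 has rank 1. Corank 1: A-series; mu = 4 gives A_4.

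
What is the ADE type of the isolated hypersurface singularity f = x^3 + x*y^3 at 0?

The Hessian of f at 0 has rank 0. Corank 2; j^3 = x^3 is a perfect cube, so E-series; the 4-jet and mu = 7 give E_7.

E_{7}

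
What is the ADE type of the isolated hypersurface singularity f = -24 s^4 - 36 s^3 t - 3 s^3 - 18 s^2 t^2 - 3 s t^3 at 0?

The Hessian of f at 0 has rank 0. Corank 2; j^3 = -3*s^3 is a perfect cube, so E-series; the 4-jet and mu = 7 give E_7.

E_{7}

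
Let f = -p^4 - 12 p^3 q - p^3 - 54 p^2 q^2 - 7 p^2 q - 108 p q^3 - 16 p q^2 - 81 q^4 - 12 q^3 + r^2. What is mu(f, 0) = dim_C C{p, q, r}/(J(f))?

5

The Hessian of f at 0 has rank 1. Corank 2; j^3 = -(p + 2*q)^2*(p + 3*q) has shape L^2 M (L != M), so D-series; mu = 5 gives D_5.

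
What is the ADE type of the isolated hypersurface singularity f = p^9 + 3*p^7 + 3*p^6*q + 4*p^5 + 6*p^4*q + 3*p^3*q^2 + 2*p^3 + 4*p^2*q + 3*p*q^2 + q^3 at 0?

D_4

The Hessian of f at 0 has rank 0. Corank 2; j^3 = (p + q)*(2*p^2 + 2*p*q + q^2) splits into three distinct lines over C (the quadratic factor has nonzero discriminant), so D_4.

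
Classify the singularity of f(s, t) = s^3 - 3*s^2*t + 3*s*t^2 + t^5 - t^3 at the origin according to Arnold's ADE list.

The Hessian of f at 0 has rank 0. Corank 2; j^3 = (s - t)^3 is a perfect cube, so E-series; the 5-jet and mu = 8 give E_8.

E_{8}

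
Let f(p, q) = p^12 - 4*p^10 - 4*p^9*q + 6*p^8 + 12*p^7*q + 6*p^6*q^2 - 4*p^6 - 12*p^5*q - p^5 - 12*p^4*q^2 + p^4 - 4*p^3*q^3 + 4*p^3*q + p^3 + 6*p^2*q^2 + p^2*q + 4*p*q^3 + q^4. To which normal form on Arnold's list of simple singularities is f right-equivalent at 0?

D5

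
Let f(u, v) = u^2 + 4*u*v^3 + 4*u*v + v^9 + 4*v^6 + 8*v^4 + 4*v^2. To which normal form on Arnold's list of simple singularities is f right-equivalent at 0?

The Hessian of f at 0 has rank 1. Corank 1: A-series; mu = 8 gives A_8.

A8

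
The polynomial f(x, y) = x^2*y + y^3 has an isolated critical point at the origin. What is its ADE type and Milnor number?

The Hessian of f at 0 has rank 0. Corank 2; j^3 = y*(x^2 + y^2) splits into three distinct lines over C (the quadratic factor has nonzero discriminant), so D_4.

Type D_4, Milnor number mu = 4.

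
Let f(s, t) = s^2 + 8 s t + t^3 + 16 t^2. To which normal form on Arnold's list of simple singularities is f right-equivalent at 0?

A_2

The Hessian of f at 0 is [[2, 8], [8, 32]] with rank 1, so corank 1. A Groebner basis of the Jacobian ideal J(f) in C{s,t} is {t^2, s + 4*t}; counting standard monomials gives mu = 2. Corank 1: A-series; mu = 2 gives A_2.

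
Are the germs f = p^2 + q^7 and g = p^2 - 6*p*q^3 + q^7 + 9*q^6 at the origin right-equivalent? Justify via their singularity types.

Yes.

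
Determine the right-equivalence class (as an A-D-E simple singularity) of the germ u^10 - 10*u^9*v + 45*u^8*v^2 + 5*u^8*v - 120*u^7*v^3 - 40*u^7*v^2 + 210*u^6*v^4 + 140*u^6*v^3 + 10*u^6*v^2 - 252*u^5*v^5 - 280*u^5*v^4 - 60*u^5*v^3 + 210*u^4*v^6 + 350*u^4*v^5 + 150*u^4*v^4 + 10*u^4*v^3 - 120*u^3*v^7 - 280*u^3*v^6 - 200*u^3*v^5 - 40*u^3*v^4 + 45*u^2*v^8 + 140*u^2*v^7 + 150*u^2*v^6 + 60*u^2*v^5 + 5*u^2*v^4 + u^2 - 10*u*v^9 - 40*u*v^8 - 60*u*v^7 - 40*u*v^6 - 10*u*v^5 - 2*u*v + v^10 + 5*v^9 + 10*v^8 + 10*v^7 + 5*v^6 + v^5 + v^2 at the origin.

The Hessian of f at 0 has rank 1. Corank 1: A-series; mu = 4 gives A_4.

A_4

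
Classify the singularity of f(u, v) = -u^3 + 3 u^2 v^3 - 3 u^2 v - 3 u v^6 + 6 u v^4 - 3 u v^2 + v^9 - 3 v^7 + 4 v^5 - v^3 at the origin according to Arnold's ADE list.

E_{8}

The Hessian of f at 0 has rank 0. Corank 2; j^3 = -(u + v)^3 is a perfect cube, so E-series; the 5-jet and mu = 8 give E_8.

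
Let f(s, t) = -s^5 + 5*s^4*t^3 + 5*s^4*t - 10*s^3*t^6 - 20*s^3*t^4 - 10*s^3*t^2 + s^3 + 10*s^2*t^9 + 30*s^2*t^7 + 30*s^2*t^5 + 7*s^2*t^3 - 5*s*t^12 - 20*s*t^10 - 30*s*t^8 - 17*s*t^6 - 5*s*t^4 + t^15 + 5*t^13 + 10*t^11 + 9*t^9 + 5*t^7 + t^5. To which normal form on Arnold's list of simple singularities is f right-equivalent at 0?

E8

The Hessian of f at 0 is [[0, 0], [0, 0]] with rank 0, so corank 2. A Groebner basis of the Jacobian ideal J(f) in C{s,t} is {-s^2/2 + s*t^3, -2*s^2 + t^4, s^3, s^2*t}; counting standard monomials gives mu = 8. Corank 2; j^3 = s^3 is a perfect cube, so E-series; the 5-jet and mu = 8 give E_8.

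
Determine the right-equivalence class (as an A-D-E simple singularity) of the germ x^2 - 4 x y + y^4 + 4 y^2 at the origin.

The Hessian of f at 0 has rank 1. Corank 1: A-series; mu = 3 gives A_3.

A_3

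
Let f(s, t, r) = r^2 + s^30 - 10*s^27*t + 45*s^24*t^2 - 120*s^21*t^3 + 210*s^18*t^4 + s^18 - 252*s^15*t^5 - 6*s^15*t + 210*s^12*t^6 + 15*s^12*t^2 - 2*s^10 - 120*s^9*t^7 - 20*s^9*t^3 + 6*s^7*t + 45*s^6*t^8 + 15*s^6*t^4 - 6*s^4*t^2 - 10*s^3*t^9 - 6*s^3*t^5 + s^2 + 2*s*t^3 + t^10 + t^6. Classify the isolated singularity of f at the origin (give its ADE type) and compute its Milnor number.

Type A_9, Milnor number mu = 9.

The Hessian of f at 0 is [[2, 0, 0], [0, 0, 0], [0, 0, 2]] with rank 2, so corank 1. A Groebner basis of the Jacobian ideal J(f) in C{s,t,r} is {s^3, s + t^3, r}; counting standard monomials gives mu = 9. Corank 1: A-series; mu = 9 gives A_9.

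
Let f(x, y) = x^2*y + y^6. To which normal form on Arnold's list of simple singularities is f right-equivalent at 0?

D_7

The Hessian of f at 0 has rank 0. Corank 2; j^3 = x^2*y has shape L^2 M (L != M), so D-series; mu = 7 gives D_7.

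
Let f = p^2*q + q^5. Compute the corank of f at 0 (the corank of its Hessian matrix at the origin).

2

The Hessian at 0 is [[0, 0], [0, 0]] of rank 0; hence corank 2.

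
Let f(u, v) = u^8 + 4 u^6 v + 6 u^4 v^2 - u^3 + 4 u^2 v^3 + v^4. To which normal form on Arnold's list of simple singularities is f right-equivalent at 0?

E6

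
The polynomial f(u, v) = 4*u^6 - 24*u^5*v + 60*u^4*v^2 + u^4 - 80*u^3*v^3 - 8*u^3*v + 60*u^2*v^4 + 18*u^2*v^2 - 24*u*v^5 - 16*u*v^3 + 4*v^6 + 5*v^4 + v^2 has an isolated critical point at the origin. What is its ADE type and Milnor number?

The Hessian of f at 0 has rank 1. Corank 1: A-series; mu = 3 gives A_3.

Type A_3, Milnor number mu = 3.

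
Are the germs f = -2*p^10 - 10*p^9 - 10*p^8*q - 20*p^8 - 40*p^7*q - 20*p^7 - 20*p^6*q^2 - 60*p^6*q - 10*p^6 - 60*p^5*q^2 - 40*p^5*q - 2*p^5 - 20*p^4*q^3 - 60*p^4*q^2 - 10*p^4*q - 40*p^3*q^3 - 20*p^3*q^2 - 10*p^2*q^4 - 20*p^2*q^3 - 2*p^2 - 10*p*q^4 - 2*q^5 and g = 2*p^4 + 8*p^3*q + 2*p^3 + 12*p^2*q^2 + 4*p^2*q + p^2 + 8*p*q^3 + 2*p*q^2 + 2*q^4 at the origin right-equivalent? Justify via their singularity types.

The Hessian of f at 0 has rank 1. Corank 1: A-series; mu = 4 gives A_4. The Hessian of g at 0 has rank 1. Corank 1: A-series; mu = 3 gives A_3. f is A_4 but g is A_3, hence not right-equivalent.

No.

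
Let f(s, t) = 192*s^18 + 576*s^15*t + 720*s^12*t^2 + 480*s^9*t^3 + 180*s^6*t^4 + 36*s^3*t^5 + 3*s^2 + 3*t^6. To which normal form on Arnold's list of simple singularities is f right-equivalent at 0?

The Hessian of f at 0 has rank 1. Corank 1: A-series; mu = 5 gives A_5.

A_{5}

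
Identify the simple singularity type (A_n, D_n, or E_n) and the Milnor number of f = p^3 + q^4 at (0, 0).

The Hessian of f at 0 is [[0, 0], [0, 0]] with rank 0, so corank 2. A Groebner basis of the Jacobian ideal J(f) in C{p,q} is {q^3, p^2}; counting standard monomials gives mu = 6. Corank 2; j^3 = p^3 is a perfect cube, so E-series; the 4-jet and mu = 6 give E_6.

Type E_6, Milnor number mu = 6.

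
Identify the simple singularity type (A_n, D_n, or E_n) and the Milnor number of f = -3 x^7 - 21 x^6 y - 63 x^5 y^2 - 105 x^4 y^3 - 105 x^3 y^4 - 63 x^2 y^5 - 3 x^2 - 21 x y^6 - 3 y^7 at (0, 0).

Type A_{6}, Milnor number mu = 6.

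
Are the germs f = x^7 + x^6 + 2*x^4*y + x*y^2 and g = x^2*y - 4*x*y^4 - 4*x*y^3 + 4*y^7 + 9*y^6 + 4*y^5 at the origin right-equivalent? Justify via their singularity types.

Yes.

The Hessian of f at 0 is [[0, 0], [0, 0]] with rank 0, so corank 2. A Groebner basis of the Jacobian ideal J(f) in C{x,y} is {x^4 + x*y, x^2*y - y^2/6, x*y^2, y^3}; counting standard monomials gives mu = 7. Corank 2; j^3 = x*y^2 has shape L^2 M (L != M), so D-series; mu = 7 gives D_7. The Hessian of g at 0 is [[0, 0], [0, 0]] with rank 0, so corank 2. A Groebner basis of the Jacobian ideal J(g) in C{x,y} is {-x*y/2 + y^4 + y^3, x^3, x^2*y - 2*x^2 + 4*x*y - 8*y^3, -x^2 + x*y^2 + x*y - 2*y^3}; counting standard monomials gives mu = 7. Corank 2; j^3 = x^2*y has shape L^2 M (L != M), so D-series; mu = 7 gives D_7. Both have type D_7, hence right-equivalent.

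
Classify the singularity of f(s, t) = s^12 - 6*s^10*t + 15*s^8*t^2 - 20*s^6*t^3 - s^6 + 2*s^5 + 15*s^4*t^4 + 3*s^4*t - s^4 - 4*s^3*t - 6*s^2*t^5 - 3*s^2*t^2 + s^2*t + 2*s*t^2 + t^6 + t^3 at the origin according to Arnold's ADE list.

D_7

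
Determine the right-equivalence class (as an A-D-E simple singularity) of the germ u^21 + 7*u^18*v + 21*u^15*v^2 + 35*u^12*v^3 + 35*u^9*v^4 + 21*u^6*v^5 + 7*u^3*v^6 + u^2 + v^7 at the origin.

A_{6}

The Hessian of f at 0 has rank 1. Corank 1: A-series; mu = 6 gives A_6.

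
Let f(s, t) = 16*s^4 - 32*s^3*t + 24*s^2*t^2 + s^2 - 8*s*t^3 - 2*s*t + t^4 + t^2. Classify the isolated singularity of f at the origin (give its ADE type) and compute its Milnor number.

The Hessian of f at 0 has rank 1. Corank 1: A-series; mu = 3 gives A_3.

Type A_3, Milnor number mu = 3.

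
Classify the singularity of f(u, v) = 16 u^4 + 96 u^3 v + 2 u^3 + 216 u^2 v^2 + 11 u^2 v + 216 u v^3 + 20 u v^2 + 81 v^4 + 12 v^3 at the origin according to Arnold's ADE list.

The Hessian of f at 0 has rank 0. Corank 2; j^3 = (u + 2*v)^2*(2*u + 3*v) has shape L^2 M (L != M), so D-series; mu = 5 gives D_5.

D_{5}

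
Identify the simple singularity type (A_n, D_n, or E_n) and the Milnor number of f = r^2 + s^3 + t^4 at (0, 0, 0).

The Hessian of f at 0 has rank 1. Corank 2; j^3 = s^3 is a perfect cube, so E-series; the 4-jet and mu = 6 give E_6.

Type E_{6}, Milnor number mu = 6.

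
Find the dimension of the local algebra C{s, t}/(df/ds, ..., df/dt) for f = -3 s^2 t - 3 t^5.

6

The Hessian of f at 0 has rank 0. Corank 2; j^3 = -3*s^2*t has shape L^2 M (L != M), so D-series; mu = 6 gives D_6.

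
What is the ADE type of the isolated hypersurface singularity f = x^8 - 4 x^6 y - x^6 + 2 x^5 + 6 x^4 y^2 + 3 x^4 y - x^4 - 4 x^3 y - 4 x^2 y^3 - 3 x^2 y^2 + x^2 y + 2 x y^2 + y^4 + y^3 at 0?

The Hessian of f at 0 is [[0, 0], [0, 0]] with rank 0, so corank 2. A Groebner basis of the Jacobian ideal J(f) in C{x,y} is {x*y^2 + x*y + y^2, -x*y + y^3 - y^2, x^2 + 6*x*y + 5*y^2}; counting standard monomials gives mu = 5. Corank 2; j^3 = y*(x + y)^2 has shape L^2 M (L != M), so D-series; mu = 5 gives D_5.

D_5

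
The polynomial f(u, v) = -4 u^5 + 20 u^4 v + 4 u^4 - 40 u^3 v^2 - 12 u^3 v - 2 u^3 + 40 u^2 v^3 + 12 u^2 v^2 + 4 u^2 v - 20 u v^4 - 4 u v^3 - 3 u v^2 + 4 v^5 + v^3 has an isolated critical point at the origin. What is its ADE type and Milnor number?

Type D_{4}, Milnor number mu = 4.

The Hessian of f at 0 is [[0, 0], [0, 0]] with rank 0, so corank 2. A Groebner basis of the Jacobian ideal J(f) in C{u,v} is {v^3, u^2 - 3*v^2/2, u*v - 3*v^2/2}; counting standard monomials gives mu = 4. Corank 2; j^3 = -(u - v)*(2*u^2 - 2*u*v + v^2) splits into three distinct lines over C (the quadratic factor has nonzero discriminant), so D_4.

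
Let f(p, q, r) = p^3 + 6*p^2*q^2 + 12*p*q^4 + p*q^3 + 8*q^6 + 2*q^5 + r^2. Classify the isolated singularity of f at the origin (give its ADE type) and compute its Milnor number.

Type E_{7}, Milnor number mu = 7.

The Hessian of f at 0 is [[0, 0, 0], [0, 0, 0], [0, 0, 2]] with rank 1, so corank 2. A Groebner basis of the Jacobian ideal J(f) in C{p,q,r} is {-p^2/4 + q^4 - q^3/12, p^3, p^2*q + p^2/12 + q^3/36, p^2/2 + p*q^2 + q^3/6, r}; counting standard monomials gives mu = 7. Corank 2; j^3 = p^3 is a perfect cube, so E-series; the 4-jet and mu = 7 give E_7.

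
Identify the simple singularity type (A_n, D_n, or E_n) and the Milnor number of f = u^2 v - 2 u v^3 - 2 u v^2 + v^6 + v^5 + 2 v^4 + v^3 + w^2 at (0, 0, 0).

Type D_{7}, Milnor number mu = 7.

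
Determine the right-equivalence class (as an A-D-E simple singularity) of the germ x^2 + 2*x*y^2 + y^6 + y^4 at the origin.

The Hessian of f at 0 is [[2, 0], [0, 0]] with rank 1, so corank 1. A Groebner basis of the Jacobian ideal J(f) in C{x,y} is {x^3, x^2*y, x + y^2}; counting standard monomials gives mu = 5. Corank 1: A-series; mu = 5 gives A_5.

A_{5}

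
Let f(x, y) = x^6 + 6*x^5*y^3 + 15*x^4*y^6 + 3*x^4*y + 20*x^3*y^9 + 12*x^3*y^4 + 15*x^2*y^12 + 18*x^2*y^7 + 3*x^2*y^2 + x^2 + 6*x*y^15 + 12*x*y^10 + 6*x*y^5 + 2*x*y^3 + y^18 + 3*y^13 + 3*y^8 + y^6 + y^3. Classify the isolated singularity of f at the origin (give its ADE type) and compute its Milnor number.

The Hessian of f at 0 has rank 1. Corank 1: A-series; mu = 2 gives A_2.

Type A2, Milnor number mu = 2.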